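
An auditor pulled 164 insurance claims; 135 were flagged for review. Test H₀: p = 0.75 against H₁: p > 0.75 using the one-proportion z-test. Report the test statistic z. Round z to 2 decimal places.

z = 2.16

Sample proportion p̂ = 135/164 = 0.82317.
Null standard error: √(0.75·0.25/164) = √0.001143293 = 0.033813.
Test statistic: z = 0.07317/0.033813 = 2.16.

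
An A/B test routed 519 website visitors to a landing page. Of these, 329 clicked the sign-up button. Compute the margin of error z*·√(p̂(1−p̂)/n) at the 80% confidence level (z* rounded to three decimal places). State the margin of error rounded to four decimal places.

The sample proportion is 329/519 = 0.63391.
Standard error of p̂: √(0.232068/519) = √0.000447144 = 0.021146.
The 80% critical value is z* = 1.282.
Margin of error = z*·SE = 1.282 × 0.021146 = 0.0271.

ME = 0.0271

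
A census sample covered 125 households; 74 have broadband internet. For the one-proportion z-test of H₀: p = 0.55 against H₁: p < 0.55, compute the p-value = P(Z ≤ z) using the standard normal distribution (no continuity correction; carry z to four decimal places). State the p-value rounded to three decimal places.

p-value = 0.827

The sample proportion is 74/125 = 0.59200.
SE₀ = √(0.55·0.45/125) = 0.044497.
Test statistic (full precision, shown to 4 dp): z = (74/125 − 0.55)/SE₀ ≈ 0.9439.
From the standard normal, P(Z ≤ z) = 0.827.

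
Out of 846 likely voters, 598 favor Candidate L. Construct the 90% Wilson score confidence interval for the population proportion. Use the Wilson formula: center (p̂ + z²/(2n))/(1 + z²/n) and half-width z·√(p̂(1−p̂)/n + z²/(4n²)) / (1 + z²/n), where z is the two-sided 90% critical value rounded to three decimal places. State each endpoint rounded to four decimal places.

Here p̂ = 598/846 = 0.70686 and z = 1.645 (z² = 2.706025).
Denominator 1 + z²/n = 1 + 2.706025/846 = 1.003199.
Adjusted center: (0.70686 + z²/(2n))/1.003199 = 0.70620.
Radicand: p̂(1−p̂)/n + z²/(4n²) = 0.000244930 + 0.000000945 = 0.000245875.
Half-width = z·√(radicand)/denom = 1.645·0.015680/1.003199 = 0.02571.
Interval: 0.70620 ± 0.02571 → (0.6805, 0.7319).

(0.6805, 0.7319)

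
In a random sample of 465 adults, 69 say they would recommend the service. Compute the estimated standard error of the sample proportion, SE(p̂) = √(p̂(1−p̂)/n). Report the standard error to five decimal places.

With x = 69 successes in n = 465, p̂ = 0.14839.
p̂(1−p̂) = 0.14839·0.85161 = 0.126370.
SE = √(0.126370/465) = 0.01649.

SE = 0.01649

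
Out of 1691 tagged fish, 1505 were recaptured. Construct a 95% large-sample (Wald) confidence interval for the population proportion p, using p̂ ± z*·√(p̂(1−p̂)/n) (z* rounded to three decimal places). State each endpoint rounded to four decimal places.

p̂ = 1505/1691 = 0.89001.
SE = √(p̂(1−p̂)/n) = √(0.097895/1691) = 0.007609.
z* = 1.960 at the 95% level.
Margin of error: 1.960 × 0.007609 = 0.01491.
CI: 0.89001 ± 0.01491 = (0.8751, 0.9049).

(0.8751, 0.9049)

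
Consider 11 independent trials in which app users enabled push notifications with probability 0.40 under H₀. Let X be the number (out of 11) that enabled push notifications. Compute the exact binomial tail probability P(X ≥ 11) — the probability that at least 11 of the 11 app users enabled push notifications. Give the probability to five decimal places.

P = 0.00004

X ~ Binomial(n=11, p=0.40).
P(X ≥ 11) = C(11,11)·0.40^11·0.60^0.
= 0.000042 = 0.00004.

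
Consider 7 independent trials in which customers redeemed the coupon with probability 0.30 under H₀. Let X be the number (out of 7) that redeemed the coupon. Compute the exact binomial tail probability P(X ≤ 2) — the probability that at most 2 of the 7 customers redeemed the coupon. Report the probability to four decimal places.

X ~ Binomial(n=7, p=0.30).
P(X ≤ 2) = C(7,0)·0.30^0·0.70^7 + C(7,1)·0.30^1·0.70^6 + C(7,2)·0.30^2·0.70^5.
= 0.082354 + 0.247063 + 0.317652 = 0.6471.

P = 0.6471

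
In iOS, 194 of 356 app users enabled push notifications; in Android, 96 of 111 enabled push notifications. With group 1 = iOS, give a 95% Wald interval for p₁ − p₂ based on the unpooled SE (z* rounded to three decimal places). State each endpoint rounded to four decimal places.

p̂₁ = 0.54494, p̂₂ = 0.86486, so the observed difference is -0.31992.
SE = √(0.000696573 + 0.001052916) = √0.001749489 = 0.041827.
The 95% critical value is z* = 1.960. Margin = 1.960·0.041827 = 0.08198.
Interval: -0.31992 ± 0.08198 → (-0.4019, -0.2379).

(-0.4019, -0.2379)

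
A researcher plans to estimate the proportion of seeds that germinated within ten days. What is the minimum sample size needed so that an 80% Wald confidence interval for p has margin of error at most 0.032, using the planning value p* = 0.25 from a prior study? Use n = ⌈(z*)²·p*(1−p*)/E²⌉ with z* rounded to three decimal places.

For 80% confidence, z* = 1.282.
p*(1−p*) = 0.25·0.75 = 0.1875.
(z*)²·p*(1−p*)/E² = 1.643524·0.1875/0.001024 = 300.938.
Rounding up, n = 301.

n = 301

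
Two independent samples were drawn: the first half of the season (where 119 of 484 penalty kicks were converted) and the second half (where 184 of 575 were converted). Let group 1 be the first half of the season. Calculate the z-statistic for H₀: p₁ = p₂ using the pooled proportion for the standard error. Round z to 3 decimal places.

Sample proportions: p̂₁ = 119/484 = 0.24587 and p̂₂ = 184/575 = 0.32000.
Pooling: p̂ = 303/1059 = 0.28612.
SE = √[p̂(1−p̂)(1/n₁+1/n₂)] = √[0.28612·0.71388·(1/484+1/575)] ≈ 0.027879.
z = -0.07413/0.027879 = -2.659.

z = -2.659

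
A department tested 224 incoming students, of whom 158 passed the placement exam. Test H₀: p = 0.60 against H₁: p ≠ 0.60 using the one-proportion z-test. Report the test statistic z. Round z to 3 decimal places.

p̂ = 158/224 = 0.70536.
Null standard error: √(0.60·0.40/224) = √0.001071429 = 0.032733.
Test statistic: z = 0.10536/0.032733 = 3.219.

z = 3.219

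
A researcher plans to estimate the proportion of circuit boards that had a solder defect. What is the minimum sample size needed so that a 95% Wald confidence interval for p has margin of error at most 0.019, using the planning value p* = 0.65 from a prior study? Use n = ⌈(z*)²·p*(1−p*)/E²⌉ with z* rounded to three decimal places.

z* = 1.960 at the 95% level.
p*(1−p*) = 0.2275.
(z*)²·p*(1−p*)/E² = 3.841600·0.2275/0.000361 = 2420.953.
Rounding up, n = 2421.

n = 2421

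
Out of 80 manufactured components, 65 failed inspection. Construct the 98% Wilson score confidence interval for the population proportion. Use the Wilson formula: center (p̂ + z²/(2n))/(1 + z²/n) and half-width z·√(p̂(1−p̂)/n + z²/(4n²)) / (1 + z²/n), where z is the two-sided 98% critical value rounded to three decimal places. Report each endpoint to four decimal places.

p̂ = 65/80 = 0.81250; z = 2.326, so z² = 5.410276.
1 + z²/n = 1.067628.
Center = (0.81250 + 0.033814)/1.067628 = 0.79270.
Radicand: p̂(1−p̂)/n + z²/(4n²) = 0.001904297 + 0.000211339 = 0.002115636.
Half-width = z·√(radicand)/denom = 2.326·0.045996/1.067628 = 0.10021.
Interval: 0.79270 ± 0.10021 → (0.6925, 0.8929).

(0.6925, 0.8929)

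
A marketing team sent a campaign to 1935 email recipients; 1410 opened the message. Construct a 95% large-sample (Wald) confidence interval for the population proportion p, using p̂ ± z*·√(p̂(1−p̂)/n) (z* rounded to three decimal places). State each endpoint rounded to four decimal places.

p̂ = 1410/1935 = 0.72868.
SE(p̂) = √(0.72868·0.27132/1935) = 0.010108.
The 95% critical value is z* = 1.960.
Margin = 1.960·0.010108 = 0.01981.
Interval: 0.72868 ± 0.01981 → (0.7089, 0.7485).

(0.7089, 0.7485)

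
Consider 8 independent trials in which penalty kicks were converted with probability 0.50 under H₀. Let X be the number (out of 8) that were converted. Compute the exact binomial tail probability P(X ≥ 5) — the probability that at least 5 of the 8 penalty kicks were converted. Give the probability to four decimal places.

X is binomial with n = 8 and p = 0.50.
P(X ≥ 5) = C(8,5)·0.50^5·0.50^3 + C(8,6)·0.50^6·0.50^2 + C(8,7)·0.50^7·0.50^1 + C(8,8)·0.50^8·0.50^0.
= 0.218750 + 0.109375 + 0.031250 + 0.003906 = 0.3633.

P = 0.3633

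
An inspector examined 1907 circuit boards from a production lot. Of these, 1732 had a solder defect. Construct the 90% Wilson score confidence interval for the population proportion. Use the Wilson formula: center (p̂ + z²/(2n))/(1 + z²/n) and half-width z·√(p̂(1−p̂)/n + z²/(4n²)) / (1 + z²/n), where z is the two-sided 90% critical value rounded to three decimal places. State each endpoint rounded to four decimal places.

p̂ = 1732/1907 = 0.90823; z = 1.645, so z² = 2.706025.
Denominator 1 + z²/n = 1 + 2.706025/1907 = 1.001419.
Adjusted center: (0.90823 + z²/(2n))/1.001419 = 0.90765.
Radicand: p̂(1−p̂)/n + z²/(4n²) = 0.000043705 + 0.000000186 = 0.000043891.
Half-width = 1.645·√0.000043891/1.001419 = 0.01088.
CI: 0.90765 ± 0.01088 = (0.8968, 0.9185).

(0.8968, 0.9185)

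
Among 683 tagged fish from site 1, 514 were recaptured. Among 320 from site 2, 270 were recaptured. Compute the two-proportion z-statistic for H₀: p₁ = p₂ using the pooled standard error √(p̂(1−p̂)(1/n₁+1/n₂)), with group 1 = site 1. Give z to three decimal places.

Sample proportions: p̂₁ = 514/683 = 0.75256 and p̂₂ = 270/320 = 0.84375.
Pooling: p̂ = 784/1003 = 0.78166.
Pooled SE = √[0.1706704·0.00458913] ≈ 0.027986.
z = -0.09119/0.027986 = -3.258.

z = -3.258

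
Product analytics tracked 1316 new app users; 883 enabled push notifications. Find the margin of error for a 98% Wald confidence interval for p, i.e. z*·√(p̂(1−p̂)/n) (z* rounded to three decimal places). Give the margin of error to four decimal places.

ME = 0.0301

The sample proportion is 883/1316 = 0.67097.
SE(p̂) = √(0.67097·0.32903/1316) = 0.012952.
z* = 2.326 at the 98% level.
So ME = 0.0301.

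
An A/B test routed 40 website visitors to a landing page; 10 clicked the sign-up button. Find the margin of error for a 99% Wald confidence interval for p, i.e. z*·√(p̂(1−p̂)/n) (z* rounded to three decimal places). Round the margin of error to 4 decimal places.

ME = 0.1764

Sample proportion p̂ = 10/40 = 0.25000.
Standard error of p̂: √(0.187500/40) = √0.004687500 = 0.068465.
z* = 2.576 at the 99% level.
ME = 2.576·0.068465 = 0.1764.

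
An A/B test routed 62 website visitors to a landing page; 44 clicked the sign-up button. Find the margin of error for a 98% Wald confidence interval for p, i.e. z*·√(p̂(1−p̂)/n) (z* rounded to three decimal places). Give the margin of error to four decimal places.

p̂ = 44/62 = 0.70968.
SE(p̂) = √(0.70968·0.29032/62) = 0.057647.
z* = 2.326 at the 98% level.
So ME = 0.1341.

ME = 0.1341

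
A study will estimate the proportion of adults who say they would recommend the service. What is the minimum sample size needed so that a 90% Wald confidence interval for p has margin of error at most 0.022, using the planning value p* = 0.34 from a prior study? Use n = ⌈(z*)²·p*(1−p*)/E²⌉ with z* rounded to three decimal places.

For 90% confidence, z* = 1.645.
p*(1−p*) = 0.2244.
(z*)²·p*(1−p*)/E² = 2.706025·0.2244/0.000484 = 1254.612.
Rounding up, n = 1255.

n = 1255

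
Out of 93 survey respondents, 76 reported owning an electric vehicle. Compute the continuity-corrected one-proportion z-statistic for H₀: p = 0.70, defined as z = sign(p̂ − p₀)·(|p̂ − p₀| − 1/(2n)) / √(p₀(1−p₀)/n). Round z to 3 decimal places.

z = 2.353

The sample proportion is 76/93 = 0.81720. p̂ − p₀ = 0.117204.
Continuity correction 1/(2n) = 1/186 = 0.005376.
Corrected numerator: |0.117204| − 0.005376 = 0.111828.
Null standard error: √(0.70·0.30/93) = √0.002258065 = 0.047519.
z = (+)0.111828/0.047519 = 2.353.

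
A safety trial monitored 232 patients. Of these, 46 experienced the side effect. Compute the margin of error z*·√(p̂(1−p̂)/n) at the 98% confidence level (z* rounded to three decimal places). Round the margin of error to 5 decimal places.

The sample proportion is 46/232 = 0.19828.
SE(p̂) = √(0.19828·0.80172/232) = 0.026176.
For 98% confidence, z* = 2.326.
Margin of error = z*·SE = 2.326 × 0.026176 = 0.06089.

ME = 0.06089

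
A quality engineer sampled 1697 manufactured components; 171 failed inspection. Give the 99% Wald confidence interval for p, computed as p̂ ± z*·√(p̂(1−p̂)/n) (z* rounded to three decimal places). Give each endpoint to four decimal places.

(0.0819, 0.1196)

The sample proportion is 171/1697 = 0.10077.
SE(p̂) = √(0.10077·0.89923/1697) = 0.007307.
For 99% confidence, z* = 2.576.
Margin of error: 2.576 × 0.007307 = 0.01882.
CI: 0.10077 ± 0.01882 = (0.0819, 0.1196).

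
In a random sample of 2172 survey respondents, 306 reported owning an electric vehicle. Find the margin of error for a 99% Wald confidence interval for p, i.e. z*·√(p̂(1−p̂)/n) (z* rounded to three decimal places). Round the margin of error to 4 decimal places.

Sample proportion p̂ = 306/2172 = 0.14088.
Standard error of p̂: √(0.121036/2172) = √0.000055725 = 0.007465.
For 99% confidence, z* = 2.576.
Margin of error = z*·SE = 2.576 × 0.007465 = 0.0192.

ME = 0.0192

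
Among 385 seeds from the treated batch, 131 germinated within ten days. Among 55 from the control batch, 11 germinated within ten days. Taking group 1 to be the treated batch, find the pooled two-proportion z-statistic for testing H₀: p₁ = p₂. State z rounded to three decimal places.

z = 2.081

p̂₁ = 131/385 = 0.34026, p̂₂ = 11/55 = 0.20000.
Pooling: p̂ = 142/440 = 0.32273.
SE = √[p̂(1−p̂)(1/n₁+1/n₂)] = √[0.32273·0.67727·(1/385+1/55)] ≈ 0.067393.
z = (p̂₁ − p̂₂)/SE = (0.34026 − 0.20000)/0.067393 = 0.14026/0.067393 = 2.081.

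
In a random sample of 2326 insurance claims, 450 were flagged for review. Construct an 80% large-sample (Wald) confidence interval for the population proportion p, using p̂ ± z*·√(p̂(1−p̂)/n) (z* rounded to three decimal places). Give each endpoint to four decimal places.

The sample proportion is 450/2326 = 0.19347.
Standard error of p̂: √(0.156036/2326) = √0.000067084 = 0.008190.
z* = 1.282 at the 80% level.
Margin of error: 1.282 × 0.008190 = 0.01050.
So the interval runs from 0.1830 to 0.2040.

(0.1830, 0.2040)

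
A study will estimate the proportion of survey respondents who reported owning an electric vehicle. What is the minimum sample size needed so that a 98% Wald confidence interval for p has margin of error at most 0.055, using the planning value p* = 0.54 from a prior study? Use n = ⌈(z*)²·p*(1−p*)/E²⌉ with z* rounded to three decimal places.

z* = 2.326 at the 98% level.
p*(1−p*) = 0.54·0.46 = 0.2484.
Required n before rounding: 5.410276 × 0.2484 / 0.055² = 444.269.
⌈444.269⌉ = 445.

n = 445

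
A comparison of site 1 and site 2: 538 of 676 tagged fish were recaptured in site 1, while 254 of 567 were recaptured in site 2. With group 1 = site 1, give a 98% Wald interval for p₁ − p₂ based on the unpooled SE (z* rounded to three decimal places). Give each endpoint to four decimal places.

(0.2874, 0.4084)

p̂₁ = 538/676 = 0.79586, p̂₂ = 254/567 = 0.44797; p̂₁ − p̂₂ = 0.34789.
SE = √(0.000240337 + 0.000436143) = √0.000676480 = 0.026009.
z* = 2.326 at the 98% level. Margin = 2.326·0.026009 = 0.06050.
CI: 0.34789 ± 0.06050 = (0.2874, 0.4084).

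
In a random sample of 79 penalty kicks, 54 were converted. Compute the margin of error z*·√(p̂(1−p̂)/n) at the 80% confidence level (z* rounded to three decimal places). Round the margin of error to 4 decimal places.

Sample proportion p̂ = 54/79 = 0.68354.
Standard error of p̂: √(0.216311/79) = √0.002738120 = 0.052327.
For 80% confidence, z* = 1.282.
ME = 1.282·0.052327 = 0.0671.

ME = 0.0671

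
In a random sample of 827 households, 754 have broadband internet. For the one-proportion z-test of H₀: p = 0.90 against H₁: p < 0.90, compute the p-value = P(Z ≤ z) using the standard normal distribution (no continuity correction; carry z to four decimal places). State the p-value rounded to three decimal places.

Sample proportion p̂ = 754/827 = 0.91173.
SE₀ = √(0.90·0.10/827) = 0.010432.
z = (p̂ − p₀)/SE = (754/827 − 0.90)/0.010432 ≈ 1.1243.
p-value = P(Z ≤ z) with z = 1.1243 → 0.870.

p-value = 0.870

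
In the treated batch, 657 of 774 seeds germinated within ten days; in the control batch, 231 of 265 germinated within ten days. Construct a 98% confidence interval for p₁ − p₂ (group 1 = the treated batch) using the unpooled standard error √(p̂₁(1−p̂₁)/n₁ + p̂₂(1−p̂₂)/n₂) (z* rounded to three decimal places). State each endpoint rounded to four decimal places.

p̂₁ = 657/774 = 0.84884, p̂₂ = 231/265 = 0.87170; p̂₁ − p̂₂ = -0.02286.
Unpooled SE = √(p̂₁(1−p̂₁)/n₁ + p̂₂(1−p̂₂)/n₂) = √(0.000165779 + 0.000422040) = 0.024245.
The 98% critical value is z* = 2.326. Margin of error = 0.05639.
CI: -0.02286 ± 0.05639 = (-0.0793, 0.0335).

(-0.0793, 0.0335)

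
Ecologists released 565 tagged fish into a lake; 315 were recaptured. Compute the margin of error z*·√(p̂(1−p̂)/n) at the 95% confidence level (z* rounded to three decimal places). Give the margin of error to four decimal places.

The sample proportion is 315/565 = 0.55752.
SE(p̂) = √(0.55752·0.44248/565) = 0.020895.
For 95% confidence, z* = 1.960.
ME = 1.960·0.020895 = 0.0410.

ME = 0.0410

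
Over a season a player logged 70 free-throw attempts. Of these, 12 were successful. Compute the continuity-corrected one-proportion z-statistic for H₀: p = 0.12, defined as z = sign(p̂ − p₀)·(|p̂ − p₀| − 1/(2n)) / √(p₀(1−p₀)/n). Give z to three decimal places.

z = 1.140

p̂ = 12/70 = 0.17143. p̂ − p₀ = 0.051429.
Continuity correction 1/(2n) = 1/140 = 0.007143.
Corrected numerator: |0.051429| − 0.007143 = 0.044286.
Null standard error: √(0.12·0.88/70) = √0.001508571 = 0.038840.
z = +0.044286/0.038840 = 1.140.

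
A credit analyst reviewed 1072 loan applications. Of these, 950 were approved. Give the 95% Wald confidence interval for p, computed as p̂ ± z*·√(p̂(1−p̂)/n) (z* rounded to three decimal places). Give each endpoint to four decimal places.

Sample proportion p̂ = 950/1072 = 0.88619.
SE = √(p̂(1−p̂)/n) = √(0.100854/1072) = 0.009700.
z* = 1.960 at the 95% level.
Margin of error: 1.960 × 0.009700 = 0.01901.
CI: 0.88619 ± 0.01901 = (0.8672, 0.9052).

(0.8672, 0.9052)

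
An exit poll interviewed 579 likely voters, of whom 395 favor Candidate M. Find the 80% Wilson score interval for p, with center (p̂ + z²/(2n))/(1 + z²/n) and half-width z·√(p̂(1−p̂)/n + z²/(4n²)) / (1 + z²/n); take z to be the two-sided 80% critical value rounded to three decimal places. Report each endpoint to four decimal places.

(0.6569, 0.7065)

Here p̂ = 395/579 = 0.68221 and z = 1.282 (z² = 1.643524).
Denominator 1 + z²/n = 1 + 1.643524/579 = 1.002839.
Center = (0.68221 + 0.001419)/1.002839 = 0.68169.
Radicand: p̂(1−p̂)/n + z²/(4n²) = 0.000374437 + 0.000001226 = 0.000375663.
Half-width = 1.282·√0.000375663/1.002839 = 0.02478.
Interval: 0.68169 ± 0.02478 → (0.6569, 0.7065).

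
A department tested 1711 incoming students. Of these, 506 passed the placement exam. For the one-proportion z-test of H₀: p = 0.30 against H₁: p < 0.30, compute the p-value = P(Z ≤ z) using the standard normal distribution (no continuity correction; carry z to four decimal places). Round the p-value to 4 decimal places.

p-value = 0.3501

The sample proportion is 506/1711 = 0.29573.
SE₀ = √(0.30·0.70/1711) = 0.011079.
z = (p̂ − p₀)/SE = (506/1711 − 0.30)/0.011079 ≈ -0.3851.
From the standard normal, P(Z ≤ z) = 0.3501.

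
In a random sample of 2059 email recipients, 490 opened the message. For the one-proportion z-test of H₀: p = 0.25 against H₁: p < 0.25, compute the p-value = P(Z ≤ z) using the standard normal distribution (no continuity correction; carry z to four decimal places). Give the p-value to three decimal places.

Sample proportion p̂ = 490/2059 = 0.23798.
SE₀ = √(0.25·0.75/2059) = 0.009543.
Test statistic (full precision, shown to 4 dp): z = (490/2059 − 0.25)/SE₀ ≈ -1.2596.
p-value = P(Z ≤ z) with z = -1.2596 → 0.104.

p-value = 0.104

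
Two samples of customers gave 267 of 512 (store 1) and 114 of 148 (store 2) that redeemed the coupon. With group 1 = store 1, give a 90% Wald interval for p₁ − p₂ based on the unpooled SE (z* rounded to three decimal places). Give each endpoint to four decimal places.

(-0.3163, -0.1813)

p̂₁ = 267/512 = 0.52148, p̂₂ = 114/148 = 0.77027; p̂₁ − p̂₂ = -0.24879.
Unpooled SE = √(p̂₁(1−p̂₁)/n₁ + p̂₂(1−p̂₂)/n₂) = √(0.000487380 + 0.001195635) = 0.041025.
z* = 1.645 at the 90% level. Margin = 1.645·0.041025 = 0.06749.
So the interval runs from -0.3163 to -0.1813.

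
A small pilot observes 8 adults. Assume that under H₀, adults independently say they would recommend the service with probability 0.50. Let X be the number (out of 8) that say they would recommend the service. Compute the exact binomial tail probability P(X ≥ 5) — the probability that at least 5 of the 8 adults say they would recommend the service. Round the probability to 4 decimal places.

X ~ Binomial(n=8, p=0.50).
P(X ≥ 5) = C(8,5)·0.50^5·0.50^3 + C(8,6)·0.50^6·0.50^2 + C(8,7)·0.50^7·0.50^1 + C(8,8)·0.50^8·0.50^0.
= 0.218750 + 0.109375 + 0.031250 + 0.003906 = 0.3633.

P = 0.3633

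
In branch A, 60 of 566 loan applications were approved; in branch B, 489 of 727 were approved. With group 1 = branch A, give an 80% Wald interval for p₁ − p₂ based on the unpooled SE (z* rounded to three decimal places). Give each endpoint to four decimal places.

(-0.5944, -0.5388)

p̂₁ = 60/566 = 0.10601, p̂₂ = 489/727 = 0.67263; p̂₁ − p̂₂ = -0.56662.
Unpooled SE = √(p̂₁(1−p̂₁)/n₁ + p̂₂(1−p̂₂)/n₂) = √(0.000167437 + 0.000302888) = 0.021687.
z* = 1.282 at the 80% level. Margin = 1.282·0.021687 = 0.02780.
CI: -0.56662 ± 0.02780 = (-0.5944, -0.5388).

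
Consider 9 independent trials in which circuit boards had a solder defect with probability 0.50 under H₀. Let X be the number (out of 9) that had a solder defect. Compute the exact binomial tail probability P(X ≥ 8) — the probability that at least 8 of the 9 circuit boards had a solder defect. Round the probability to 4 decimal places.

X is binomial with n = 9 and p = 0.50.
P(X ≥ 8) = C(9,8)·0.50^8·0.50^1 + C(9,9)·0.50^9·0.50^0.
= 0.017578 + 0.001953 = 0.0195.

P = 0.0195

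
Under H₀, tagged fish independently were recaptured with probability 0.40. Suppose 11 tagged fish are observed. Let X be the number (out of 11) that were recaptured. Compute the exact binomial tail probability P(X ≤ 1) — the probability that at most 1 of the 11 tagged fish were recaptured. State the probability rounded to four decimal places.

X ~ Binomial(n=11, p=0.40).
P(X ≤ 1) = C(11,0)·0.40^0·0.60^11 + C(11,1)·0.40^1·0.60^10.
= 0.003628 + 0.026605 = 0.0302.

P = 0.0302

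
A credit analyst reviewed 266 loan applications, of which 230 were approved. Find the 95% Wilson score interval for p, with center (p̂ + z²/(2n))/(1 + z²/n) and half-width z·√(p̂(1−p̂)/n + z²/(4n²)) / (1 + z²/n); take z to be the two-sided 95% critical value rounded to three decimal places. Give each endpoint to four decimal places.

p̂ = 230/266 = 0.86466; z = 1.960, so z² = 3.841600.
1 + z²/n = 1.014442.
Center = (0.86466 + 0.007221)/1.014442 = 0.85947.
Radicand: p̂(1−p̂)/n + z²/(4n²) = 0.000439932 + 0.000013573 = 0.000453505.
Half-width = 1.960·√0.000453505/1.014442 = 0.04115.
So the interval runs from 0.8183 to 0.9006.

(0.8183, 0.9006)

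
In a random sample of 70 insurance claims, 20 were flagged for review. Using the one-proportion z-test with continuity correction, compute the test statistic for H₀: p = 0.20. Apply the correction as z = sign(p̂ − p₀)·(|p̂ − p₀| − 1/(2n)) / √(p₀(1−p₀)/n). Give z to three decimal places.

Sample proportion p̂ = 20/70 = 0.28571. p̂ − p₀ = 0.085714.
1/(2n) = 0.007143.
Corrected numerator: |0.085714| − 0.007143 = 0.078571.
Under H₀, SE = √(p₀(1−p₀)/n) = √(0.20·0.80/70) = √0.002285714 = 0.047809.
z = +0.078571/0.047809 = 1.643.

z = 1.643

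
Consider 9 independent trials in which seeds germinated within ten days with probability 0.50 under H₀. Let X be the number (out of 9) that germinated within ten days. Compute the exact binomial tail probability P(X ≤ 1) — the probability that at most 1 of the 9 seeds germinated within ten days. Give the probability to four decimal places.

P = 0.0195

X ~ Binomial(n=9, p=0.50).
P(X ≤ 1) = C(9,0)·0.50^0·0.50^9 + C(9,1)·0.50^1·0.50^8.
= 0.001953 + 0.017578 = 0.0195.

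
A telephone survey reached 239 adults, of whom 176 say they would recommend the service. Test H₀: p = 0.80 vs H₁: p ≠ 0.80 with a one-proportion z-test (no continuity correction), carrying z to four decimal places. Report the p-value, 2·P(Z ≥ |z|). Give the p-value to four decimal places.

The sample proportion is 176/239 = 0.73640.
SE₀ = √(0.80·0.20/239) = 0.025874.
Test statistic (full precision, shown to 4 dp): z = (176/239 − 0.80)/SE₀ ≈ -2.4580.
p-value = 2·P(Z ≥ |z|) with z = -2.4580 → 0.0140.

p-value = 0.0140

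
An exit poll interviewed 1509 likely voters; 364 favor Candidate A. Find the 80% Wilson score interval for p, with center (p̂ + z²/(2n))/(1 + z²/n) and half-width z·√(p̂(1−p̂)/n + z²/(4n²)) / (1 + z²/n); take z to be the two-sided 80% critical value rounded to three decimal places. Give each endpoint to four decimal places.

p̂ = 364/1509 = 0.24122; z = 1.282, so z² = 1.643524.
1 + z²/n = 1.001089.
Adjusted center: (0.24122 + z²/(2n))/1.001089 = 0.24150.
Radicand: p̂(1−p̂)/n + z²/(4n²) = 0.000121294 + 0.000000180 = 0.000121474.
Half-width = z·√(radicand)/denom = 1.282·0.011022/1.001089 = 0.01411.
Interval: 0.24150 ± 0.01411 → (0.2274, 0.2556).

(0.2274, 0.2556)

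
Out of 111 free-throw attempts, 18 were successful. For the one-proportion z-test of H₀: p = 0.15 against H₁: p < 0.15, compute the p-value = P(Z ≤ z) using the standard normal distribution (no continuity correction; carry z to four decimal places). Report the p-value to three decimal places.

p-value = 0.640

With x = 18 successes in n = 111, p̂ = 0.16216.
SE₀ = √(0.15·0.85/111) = 0.033892.
z = (p̂ − p₀)/SE = (18/111 − 0.15)/0.033892 ≈ 0.3589.
p-value = P(Z ≤ z) with z = 0.3589 → 0.640.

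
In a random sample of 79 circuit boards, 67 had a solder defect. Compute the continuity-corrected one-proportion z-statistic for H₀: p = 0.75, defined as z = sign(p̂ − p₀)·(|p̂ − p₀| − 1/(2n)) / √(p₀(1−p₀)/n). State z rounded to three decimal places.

The sample proportion is 67/79 = 0.84810. p̂ − p₀ = 0.098101.
1/(2n) = 0.006329.
Corrected numerator: |0.098101| − 0.006329 = 0.091772.
Null standard error: √(0.75·0.25/79) = √0.002373418 = 0.048718.
z = (+)0.091772/0.048718 = 1.884.

z = 1.884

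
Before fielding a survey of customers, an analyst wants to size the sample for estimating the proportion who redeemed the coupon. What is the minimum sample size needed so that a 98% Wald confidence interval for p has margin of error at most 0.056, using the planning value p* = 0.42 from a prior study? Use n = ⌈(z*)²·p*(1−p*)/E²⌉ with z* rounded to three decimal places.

The 98% critical value is z* = 2.326.
p*(1−p*) = 0.2436.
(z*)²·p*(1−p*)/E² = 5.410276·0.2436/0.003136 = 420.263.
⌈420.263⌉ = 421.

n = 421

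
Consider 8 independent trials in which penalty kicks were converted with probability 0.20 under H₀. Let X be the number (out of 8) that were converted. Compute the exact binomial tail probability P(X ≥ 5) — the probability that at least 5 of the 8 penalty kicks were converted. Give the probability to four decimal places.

X is binomial with n = 8 and p = 0.20.
P(X ≥ 5) = C(8,5)·0.20^5·0.80^3 + C(8,6)·0.20^6·0.80^2 + C(8,7)·0.20^7·0.80^1 + C(8,8)·0.20^8·0.80^0.
= 0.009175 + 0.001147 + 0.000082 + 0.000003 = 0.0104.

P = 0.0104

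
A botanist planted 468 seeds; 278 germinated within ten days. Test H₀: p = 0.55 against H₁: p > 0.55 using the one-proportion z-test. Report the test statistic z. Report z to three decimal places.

p̂ = 278/468 = 0.59402.
SE₀ = √(0.55·0.45/468) = 0.022997.
z = (p̂ − p₀)/SE = (0.59402 − 0.55)/0.022997 = 1.914.

z = 1.914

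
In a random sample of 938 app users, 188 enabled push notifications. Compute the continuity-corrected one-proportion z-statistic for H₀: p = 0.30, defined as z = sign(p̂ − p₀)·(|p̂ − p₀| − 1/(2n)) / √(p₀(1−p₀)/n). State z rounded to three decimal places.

z = -6.619

p̂ = 188/938 = 0.20043. p̂ − p₀ = -0.099574.
1/(2n) = 0.000533.
Corrected numerator: |-0.099574| − 0.000533 = 0.099041.
Under H₀, SE = √(p₀(1−p₀)/n) = √(0.30·0.70/938) = √0.000223881 = 0.014963.
z = (−)0.099041/0.014963 = -6.619.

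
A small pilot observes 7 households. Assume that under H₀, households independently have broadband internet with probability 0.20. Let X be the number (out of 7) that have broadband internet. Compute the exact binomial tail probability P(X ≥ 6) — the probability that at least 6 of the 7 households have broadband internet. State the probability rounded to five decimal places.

P = 0.00037

X is binomial with n = 7 and p = 0.20.
P(X ≥ 6) = C(7,6)·0.20^6·0.80^1 + C(7,7)·0.20^7·0.80^0.
= 0.000358 + 0.000013 = 0.00037.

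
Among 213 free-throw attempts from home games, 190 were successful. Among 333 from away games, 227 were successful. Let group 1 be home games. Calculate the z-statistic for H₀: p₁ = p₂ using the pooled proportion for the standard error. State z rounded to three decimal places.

Sample proportions: p̂₁ = 190/213 = 0.89202 and p̂₂ = 227/333 = 0.68168.
Pooled p̂ = (190+227)/(213+333) = 417/546 = 0.76374.
Pooled SE = √[0.1804432·0.00769784] ≈ 0.037270.
z = 0.21034/0.037270 = 5.644.

z = 5.644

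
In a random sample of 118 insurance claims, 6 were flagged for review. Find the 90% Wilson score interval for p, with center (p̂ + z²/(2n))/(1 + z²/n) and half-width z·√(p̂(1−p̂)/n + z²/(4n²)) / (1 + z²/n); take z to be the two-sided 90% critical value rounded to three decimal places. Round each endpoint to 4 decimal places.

(0.0265, 0.0953)

p̂ = 6/118 = 0.05085; z = 1.645, so z² = 2.706025.
Denominator 1 + z²/n = 1 + 2.706025/118 = 1.022932.
Center = (0.05085 + 0.011466)/1.022932 = 0.06092.
Radicand: p̂(1−p̂)/n + z²/(4n²) = 0.000409000 + 0.000048586 = 0.000457586.
Half-width = 1.645·√0.000457586/1.022932 = 0.03440.
So the interval runs from 0.0265 to 0.0953.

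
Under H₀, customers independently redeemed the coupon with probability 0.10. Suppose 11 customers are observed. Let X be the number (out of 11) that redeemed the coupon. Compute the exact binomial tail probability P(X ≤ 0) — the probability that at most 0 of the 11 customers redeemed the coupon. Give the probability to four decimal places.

P = 0.3138

X ~ Binomial(n=11, p=0.10).
P(X ≤ 0) = C(11,0)·0.10^0·0.90^11.
= 0.313811 = 0.3138.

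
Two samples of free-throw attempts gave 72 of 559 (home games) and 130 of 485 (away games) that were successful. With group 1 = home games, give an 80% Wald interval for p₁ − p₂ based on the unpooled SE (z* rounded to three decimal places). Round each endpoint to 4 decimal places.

(-0.1708, -0.1077)

p̂₁ = 72/559 = 0.12880, p̂₂ = 130/485 = 0.26804; p̂₁ − p̂₂ = -0.13924.
Unpooled SE = √(p̂₁(1−p̂₁)/n₁ + p̂₂(1−p̂₂)/n₂) = √(0.000200736 + 0.000404526) = 0.024602.
For 80% confidence, z* = 1.282. Margin of error = 0.03154.
CI: -0.13924 ± 0.03154 = (-0.1708, -0.1077).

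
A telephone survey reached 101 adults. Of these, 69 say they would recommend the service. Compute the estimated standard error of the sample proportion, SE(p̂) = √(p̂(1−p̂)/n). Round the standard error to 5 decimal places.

Sample proportion p̂ = 69/101 = 0.68317.
p̂(1−p̂) = 0.216449.
SE = √(0.216449/101) = √0.002143059 = 0.04629.

SE = 0.04629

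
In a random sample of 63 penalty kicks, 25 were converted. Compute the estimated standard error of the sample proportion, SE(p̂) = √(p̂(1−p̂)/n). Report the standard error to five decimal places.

The sample proportion is 25/63 = 0.39683.
p̂(1−p̂) = 0.39683·0.60317 = 0.239356.
Dividing by n and taking the root: √0.003799302 = 0.06164.

SE = 0.06164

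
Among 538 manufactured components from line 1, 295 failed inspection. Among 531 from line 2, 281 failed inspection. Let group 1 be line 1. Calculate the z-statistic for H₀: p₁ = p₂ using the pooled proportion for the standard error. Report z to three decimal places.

z = 0.628

p̂₁ = 295/538 = 0.54833, p̂₂ = 281/531 = 0.52919.
Pooled p̂ = (295+281)/(538+531) = 576/1069 = 0.53882.
Pooled SE = √[0.2484929·0.00374198] ≈ 0.030494.
z = 0.01914/0.030494 = 0.628.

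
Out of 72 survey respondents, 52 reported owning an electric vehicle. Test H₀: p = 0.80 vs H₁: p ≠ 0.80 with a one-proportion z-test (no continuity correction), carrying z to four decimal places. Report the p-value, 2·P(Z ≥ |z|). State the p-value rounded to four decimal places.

p̂ = 52/72 = 0.72222.
Null standard error: √(0.80·0.20/72) = √0.002222222 = 0.047140.
Test statistic (full precision, shown to 4 dp): z = (52/72 − 0.80)/SE₀ ≈ -1.6499.
From the standard normal, 2·P(Z ≥ |z|) = 0.0990.

p-value = 0.0990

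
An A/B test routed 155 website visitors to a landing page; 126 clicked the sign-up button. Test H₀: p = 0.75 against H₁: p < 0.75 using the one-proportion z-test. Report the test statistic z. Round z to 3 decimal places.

z = 1.809

p̂ = 126/155 = 0.81290.
Under H₀, SE = √(p₀(1−p₀)/n) = √(0.75·0.25/155) = √0.001209677 = 0.034780.
Test statistic: z = 0.06290/0.034780 = 1.809.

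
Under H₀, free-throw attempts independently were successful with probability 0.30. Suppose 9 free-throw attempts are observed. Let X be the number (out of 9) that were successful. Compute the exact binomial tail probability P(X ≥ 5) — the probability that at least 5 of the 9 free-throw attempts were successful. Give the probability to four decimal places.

P = 0.0988

X ~ Binomial(n=9, p=0.30).
P(X ≥ 5) = Σ_{j=5}^{9} C(9,j)·0.30^j·0.70^{9−j}.
= 0.073514 + 0.021004 + 0.003858 + 0.000413 + 0.000020 = 0.0988.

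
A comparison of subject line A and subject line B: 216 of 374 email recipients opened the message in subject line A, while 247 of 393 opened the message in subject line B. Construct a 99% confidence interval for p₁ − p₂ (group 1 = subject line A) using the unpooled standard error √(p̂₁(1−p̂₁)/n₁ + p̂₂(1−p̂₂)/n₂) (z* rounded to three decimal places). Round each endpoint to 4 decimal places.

(-0.1419, 0.0400)

p̂₁ = 216/374 = 0.57754, p̂₂ = 247/393 = 0.62850; p̂₁ − p̂₂ = -0.05096.
Unpooled SE = √(p̂₁(1−p̂₁)/n₁ + p̂₂(1−p̂₂)/n₂) = √(0.000652373 + 0.000594117) = 0.035306.
The 99% critical value is z* = 2.576. Margin = 2.576·0.035306 = 0.09095.
CI: -0.05096 ± 0.09095 = (-0.1419, 0.0400).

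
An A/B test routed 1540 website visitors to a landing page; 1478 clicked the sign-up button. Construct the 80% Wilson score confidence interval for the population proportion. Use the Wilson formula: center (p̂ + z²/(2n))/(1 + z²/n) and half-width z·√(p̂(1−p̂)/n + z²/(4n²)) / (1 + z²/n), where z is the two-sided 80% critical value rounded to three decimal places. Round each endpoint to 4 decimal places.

(0.9528, 0.9657)

Here p̂ = 1478/1540 = 0.95974 and z = 1.282 (z² = 1.643524).
Denominator 1 + z²/n = 1 + 1.643524/1540 = 1.001067.
Adjusted center: (0.95974 + z²/(2n))/1.001067 = 0.95925.
Radicand: p̂(1−p̂)/n + z²/(4n²) = 0.000025090 + 0.000000173 = 0.000025263.
Half-width = 1.282·√0.000025263/1.001067 = 0.00644.
Interval: 0.95925 ± 0.00644 → (0.9528, 0.9657).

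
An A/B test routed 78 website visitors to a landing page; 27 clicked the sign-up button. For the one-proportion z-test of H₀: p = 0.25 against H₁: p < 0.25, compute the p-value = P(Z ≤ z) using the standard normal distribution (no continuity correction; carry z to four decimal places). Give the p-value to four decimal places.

p-value = 0.9751

With x = 27 successes in n = 78, p̂ = 0.34615.
Under H₀, SE = √(p₀(1−p₀)/n) = √(0.25·0.75/78) = √0.002403846 = 0.049029.
Test statistic (full precision, shown to 4 dp): z = (27/78 − 0.25)/SE₀ ≈ 1.9612.
From the standard normal, P(Z ≤ z) = 0.9751.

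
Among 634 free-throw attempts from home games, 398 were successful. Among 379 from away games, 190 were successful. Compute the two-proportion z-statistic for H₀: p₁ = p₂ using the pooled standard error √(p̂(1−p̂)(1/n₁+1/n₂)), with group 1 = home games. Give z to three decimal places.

Sample proportions: p̂₁ = 398/634 = 0.62776 and p̂₂ = 190/379 = 0.50132.
Pooled p̂ = (398+190)/(634+379) = 588/1013 = 0.58045.
Pooled SE = √[0.2435271·0.00421581] ≈ 0.032042.
z = 0.12644/0.032042 = 3.946.

z = 3.946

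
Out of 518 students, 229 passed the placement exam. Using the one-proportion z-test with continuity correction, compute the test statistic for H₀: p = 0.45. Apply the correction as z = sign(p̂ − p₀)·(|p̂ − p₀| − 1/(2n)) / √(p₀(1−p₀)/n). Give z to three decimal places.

p̂ = 229/518 = 0.44208. p̂ − p₀ = -0.007915.
1/(2n) = 0.000965.
Corrected numerator: |-0.007915| − 0.000965 = 0.006950.
Null standard error: √(0.45·0.55/518) = √0.000477799 = 0.021859.
z = (−)0.006950/0.021859 = -0.318.

z = -0.318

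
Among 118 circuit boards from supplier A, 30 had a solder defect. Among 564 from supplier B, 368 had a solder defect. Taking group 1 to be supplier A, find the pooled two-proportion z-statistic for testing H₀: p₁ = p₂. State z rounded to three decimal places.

z = -7.980

Sample proportions: p̂₁ = 30/118 = 0.25424 and p̂₂ = 368/564 = 0.65248.
Pooling: p̂ = 398/682 = 0.58358.
SE = √[p̂(1−p̂)(1/n₁+1/n₂)] = √[0.58358·0.41642·(1/118+1/564)] ≈ 0.049903.
z = (p̂₁ − p̂₂)/SE = (0.25424 − 0.65248)/0.049903 = -0.39824/0.049903 = -7.980.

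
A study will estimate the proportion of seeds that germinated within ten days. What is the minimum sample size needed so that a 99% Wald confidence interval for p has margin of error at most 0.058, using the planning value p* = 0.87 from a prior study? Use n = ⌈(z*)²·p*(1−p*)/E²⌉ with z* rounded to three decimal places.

For 99% confidence, z* = 2.576.
p*(1−p*) = 0.1131.
Required n before rounding: 6.635776 × 0.1131 / 0.058² = 223.099.
⌈223.099⌉ = 224.

n = 224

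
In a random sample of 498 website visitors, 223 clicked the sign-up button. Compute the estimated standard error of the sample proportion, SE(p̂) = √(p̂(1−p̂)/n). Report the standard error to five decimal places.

With x = 223 successes in n = 498, p̂ = 0.44779.
p̂(1−p̂) = 0.247274.
SE = √(0.247274/498) = 0.02228.

SE = 0.02228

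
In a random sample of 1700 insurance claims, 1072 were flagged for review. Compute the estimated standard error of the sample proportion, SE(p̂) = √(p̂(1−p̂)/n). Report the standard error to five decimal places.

SE = 0.01171

p̂ = 1072/1700 = 0.63059.
p̂(1−p̂) = 0.232946.
SE = √(0.232946/1700) = 0.01171.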